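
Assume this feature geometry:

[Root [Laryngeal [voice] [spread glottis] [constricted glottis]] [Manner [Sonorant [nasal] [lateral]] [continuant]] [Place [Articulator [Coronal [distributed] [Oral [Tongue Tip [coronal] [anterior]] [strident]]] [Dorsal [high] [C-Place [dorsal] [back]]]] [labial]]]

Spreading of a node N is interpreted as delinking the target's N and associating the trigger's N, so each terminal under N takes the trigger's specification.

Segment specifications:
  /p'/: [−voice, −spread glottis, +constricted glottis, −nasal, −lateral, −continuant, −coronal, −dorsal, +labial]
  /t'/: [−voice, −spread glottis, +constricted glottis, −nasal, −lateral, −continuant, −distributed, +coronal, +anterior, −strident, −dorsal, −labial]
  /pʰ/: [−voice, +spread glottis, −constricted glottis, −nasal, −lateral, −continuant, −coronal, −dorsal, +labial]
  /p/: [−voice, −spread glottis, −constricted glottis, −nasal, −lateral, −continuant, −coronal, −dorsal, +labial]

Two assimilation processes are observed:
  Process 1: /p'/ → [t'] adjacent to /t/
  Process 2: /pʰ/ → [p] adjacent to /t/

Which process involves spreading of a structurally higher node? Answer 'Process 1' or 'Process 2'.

Process 1

In Process 1, [labial], [coronal], [anterior], [distributed], [strident] change, so the minimal spreading node is Place at depth 1.
Process 2 alters [spread glottis]; the lowest dominating node is [spread glottis] (depth 2 from Root).
Place (depth 1) sits above [spread glottis] (depth 2), making Process 1 the one with the higher spreading node.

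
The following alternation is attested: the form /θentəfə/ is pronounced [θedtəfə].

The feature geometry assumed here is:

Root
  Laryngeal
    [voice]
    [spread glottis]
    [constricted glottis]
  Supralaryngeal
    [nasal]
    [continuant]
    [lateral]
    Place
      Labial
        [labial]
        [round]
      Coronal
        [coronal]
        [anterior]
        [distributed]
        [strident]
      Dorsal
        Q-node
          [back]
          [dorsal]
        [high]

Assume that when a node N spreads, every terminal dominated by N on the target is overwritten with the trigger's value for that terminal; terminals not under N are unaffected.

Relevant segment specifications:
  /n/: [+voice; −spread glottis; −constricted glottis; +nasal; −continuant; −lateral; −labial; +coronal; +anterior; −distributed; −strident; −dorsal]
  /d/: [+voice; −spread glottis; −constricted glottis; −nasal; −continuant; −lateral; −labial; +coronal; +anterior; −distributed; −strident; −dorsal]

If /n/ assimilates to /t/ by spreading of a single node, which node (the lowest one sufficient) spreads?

Feature comparison: [nasal] differs between /n/ and [d]; the remaining terminals match.
Only a single terminal changes, and /t/ supplies the new value, so [nasal] itself is the minimal spreading constituent.
[voice], a feature on which the two segments disagree outside [nasal], is unchanged — nothing dominating it spread, and [nasal] is the minimal sufficient constituent.

[nasal]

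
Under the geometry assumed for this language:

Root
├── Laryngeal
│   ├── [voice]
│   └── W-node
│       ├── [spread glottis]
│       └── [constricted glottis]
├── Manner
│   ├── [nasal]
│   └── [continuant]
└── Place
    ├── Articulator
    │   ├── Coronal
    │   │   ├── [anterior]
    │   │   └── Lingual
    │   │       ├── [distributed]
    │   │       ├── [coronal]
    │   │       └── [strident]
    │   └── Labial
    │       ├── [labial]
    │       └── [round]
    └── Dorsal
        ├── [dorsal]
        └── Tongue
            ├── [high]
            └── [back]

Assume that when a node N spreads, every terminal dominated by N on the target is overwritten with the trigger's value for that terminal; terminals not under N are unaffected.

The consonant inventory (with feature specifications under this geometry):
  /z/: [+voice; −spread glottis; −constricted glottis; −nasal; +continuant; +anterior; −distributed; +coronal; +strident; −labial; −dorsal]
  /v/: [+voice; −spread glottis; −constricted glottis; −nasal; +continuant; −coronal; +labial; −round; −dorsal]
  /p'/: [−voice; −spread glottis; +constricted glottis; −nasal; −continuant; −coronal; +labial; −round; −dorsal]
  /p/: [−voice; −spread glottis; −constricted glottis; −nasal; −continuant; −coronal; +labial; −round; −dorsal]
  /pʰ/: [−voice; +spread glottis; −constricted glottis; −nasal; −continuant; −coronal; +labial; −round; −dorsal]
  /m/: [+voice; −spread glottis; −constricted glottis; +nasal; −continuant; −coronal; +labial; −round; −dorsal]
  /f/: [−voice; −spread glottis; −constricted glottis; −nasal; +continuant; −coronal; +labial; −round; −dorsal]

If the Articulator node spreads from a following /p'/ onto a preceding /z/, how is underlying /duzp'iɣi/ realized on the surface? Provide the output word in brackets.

Articulator immediately or transitively dominates [anterior], [distributed], [coronal], [strident], [labial], [round].
The target acquires /p'/'s values for everything under Articulator — [−coronal], [+labial], [−round] — while keeping its own [voice], [spread glottis], [constricted glottis], ….
Among the inventory, only /v/ has exactly this specification, giving the surface form [duvp'iɣi].

[duvp'iɣi]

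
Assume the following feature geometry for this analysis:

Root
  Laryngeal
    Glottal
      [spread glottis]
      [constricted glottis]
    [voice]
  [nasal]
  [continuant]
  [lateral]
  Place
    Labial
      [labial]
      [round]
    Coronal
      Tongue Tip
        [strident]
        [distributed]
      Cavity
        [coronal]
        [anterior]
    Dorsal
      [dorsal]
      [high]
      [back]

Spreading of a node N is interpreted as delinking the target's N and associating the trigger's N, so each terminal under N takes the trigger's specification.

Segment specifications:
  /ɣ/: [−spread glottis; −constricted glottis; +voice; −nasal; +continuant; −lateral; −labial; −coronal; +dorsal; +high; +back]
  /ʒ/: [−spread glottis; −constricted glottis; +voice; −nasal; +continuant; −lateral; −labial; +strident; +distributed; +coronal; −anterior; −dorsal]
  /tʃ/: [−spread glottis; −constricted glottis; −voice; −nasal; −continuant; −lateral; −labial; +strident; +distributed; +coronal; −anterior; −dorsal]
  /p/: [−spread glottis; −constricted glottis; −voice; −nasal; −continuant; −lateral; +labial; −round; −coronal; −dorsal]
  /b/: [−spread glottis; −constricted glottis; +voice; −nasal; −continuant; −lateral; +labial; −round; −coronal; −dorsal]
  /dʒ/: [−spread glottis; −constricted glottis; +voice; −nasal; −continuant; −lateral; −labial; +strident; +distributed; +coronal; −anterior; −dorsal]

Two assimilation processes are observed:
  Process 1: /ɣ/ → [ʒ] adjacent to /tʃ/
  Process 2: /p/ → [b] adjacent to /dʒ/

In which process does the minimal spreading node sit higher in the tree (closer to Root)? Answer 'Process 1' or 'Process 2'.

Process 1: the features that change are [coronal], [anterior], [distributed], [strident], [dorsal], [high], [back]; the minimal node is Place (depth 1).
Process 2: the feature that changes is [voice]; the minimal node is [voice] (depth 2).
Place is closer to Root than [voice], so Process 1 spreads the higher node.

Process 1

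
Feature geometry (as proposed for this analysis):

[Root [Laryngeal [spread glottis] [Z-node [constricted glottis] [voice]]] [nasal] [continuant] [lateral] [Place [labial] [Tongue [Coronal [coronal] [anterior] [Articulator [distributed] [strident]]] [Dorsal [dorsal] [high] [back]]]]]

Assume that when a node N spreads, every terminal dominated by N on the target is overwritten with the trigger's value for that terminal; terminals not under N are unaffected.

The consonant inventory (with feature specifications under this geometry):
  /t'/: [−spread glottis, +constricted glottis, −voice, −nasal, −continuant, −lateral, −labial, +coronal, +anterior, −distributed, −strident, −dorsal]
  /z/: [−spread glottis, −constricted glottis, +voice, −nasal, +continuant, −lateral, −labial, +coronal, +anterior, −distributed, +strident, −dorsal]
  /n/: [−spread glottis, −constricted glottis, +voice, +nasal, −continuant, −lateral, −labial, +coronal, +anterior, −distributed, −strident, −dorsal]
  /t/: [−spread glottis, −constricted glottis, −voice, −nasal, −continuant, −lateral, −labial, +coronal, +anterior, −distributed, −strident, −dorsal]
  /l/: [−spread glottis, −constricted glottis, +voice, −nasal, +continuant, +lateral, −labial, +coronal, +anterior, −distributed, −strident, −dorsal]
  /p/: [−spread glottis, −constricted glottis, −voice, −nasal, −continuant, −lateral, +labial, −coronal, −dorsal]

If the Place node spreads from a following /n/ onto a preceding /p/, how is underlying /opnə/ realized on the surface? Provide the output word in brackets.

The Place node dominates the terminals [labial], [coronal], [anterior], [distributed], [strident], [dorsal], [high], [back].
Spreading Place from /n/ onto /p/ replaces those values with /n/'s: [−labial], [+coronal], [+anterior], [−distributed], [−strident], [−dorsal]. Features outside Place ([spread glottis], [constricted glottis], [voice], …) stay as in /p/.
This feature bundle is that of [t], so /opnə/ surfaces as [otnə].

[otnə]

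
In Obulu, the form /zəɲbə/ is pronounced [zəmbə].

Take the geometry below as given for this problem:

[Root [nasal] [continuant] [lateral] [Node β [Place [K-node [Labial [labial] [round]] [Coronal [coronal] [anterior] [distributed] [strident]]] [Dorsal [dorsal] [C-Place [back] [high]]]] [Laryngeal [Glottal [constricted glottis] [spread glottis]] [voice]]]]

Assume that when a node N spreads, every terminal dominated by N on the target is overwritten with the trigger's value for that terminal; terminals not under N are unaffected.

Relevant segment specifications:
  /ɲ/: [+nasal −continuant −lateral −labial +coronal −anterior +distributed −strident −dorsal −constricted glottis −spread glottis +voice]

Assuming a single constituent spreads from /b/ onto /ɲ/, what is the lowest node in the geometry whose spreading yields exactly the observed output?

K-node

Feature comparison: [labial], [round], [coronal], [anterior], [distributed], [strident] differ between /ɲ/ and [m]; the remaining terminals match.
In this geometry the lowest node dominating all of them is K-node: every daughter of K-node dominates only a proper subset, so no lower node suffices.
If K-node spreads, every terminal under it takes /b/'s value, producing [m] as observed.
[nasal] stays as in /ɲ/ although /b/ differs there, so no node dominating it spread; among the remaining candidates K-node is the lowest that derives the output.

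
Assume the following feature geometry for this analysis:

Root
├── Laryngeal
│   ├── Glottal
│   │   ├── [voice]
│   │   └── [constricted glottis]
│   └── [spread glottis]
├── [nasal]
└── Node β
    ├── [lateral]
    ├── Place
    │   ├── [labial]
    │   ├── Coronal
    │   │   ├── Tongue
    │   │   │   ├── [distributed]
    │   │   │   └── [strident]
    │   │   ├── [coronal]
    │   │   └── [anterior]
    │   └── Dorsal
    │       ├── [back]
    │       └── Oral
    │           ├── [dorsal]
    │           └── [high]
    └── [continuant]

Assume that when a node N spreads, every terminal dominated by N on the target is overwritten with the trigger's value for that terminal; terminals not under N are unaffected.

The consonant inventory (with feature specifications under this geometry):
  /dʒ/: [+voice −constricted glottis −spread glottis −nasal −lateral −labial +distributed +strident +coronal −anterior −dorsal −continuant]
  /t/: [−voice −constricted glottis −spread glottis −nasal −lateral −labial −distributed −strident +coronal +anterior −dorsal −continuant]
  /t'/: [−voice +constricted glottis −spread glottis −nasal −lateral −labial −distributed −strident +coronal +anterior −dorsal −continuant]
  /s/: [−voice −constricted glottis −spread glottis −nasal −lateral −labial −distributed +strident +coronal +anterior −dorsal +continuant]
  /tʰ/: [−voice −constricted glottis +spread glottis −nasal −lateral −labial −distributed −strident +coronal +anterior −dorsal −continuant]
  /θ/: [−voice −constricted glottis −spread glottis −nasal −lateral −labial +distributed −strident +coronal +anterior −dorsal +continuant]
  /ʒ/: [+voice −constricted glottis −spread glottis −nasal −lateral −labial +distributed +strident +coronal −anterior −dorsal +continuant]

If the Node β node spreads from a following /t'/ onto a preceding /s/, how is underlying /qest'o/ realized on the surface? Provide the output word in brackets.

[qett'o]

The Node β node dominates the terminals [lateral], [labial], [distributed], [strident], [coronal], [anterior], [back], [dorsal], [high], [continuant].
After delinking /s/'s Node β and linking /t'/'s, the affected terminals become [−lateral], [−labial], [−distributed], [−strident], [+coronal], [+anterior], [−dorsal], [−continuant]; [voice], [constricted glottis], [spread glottis], … (outside Node β) are retained from /s/.
The resulting bundle matches /t/ in the inventory; substituting it for /s/ gives [qett'o].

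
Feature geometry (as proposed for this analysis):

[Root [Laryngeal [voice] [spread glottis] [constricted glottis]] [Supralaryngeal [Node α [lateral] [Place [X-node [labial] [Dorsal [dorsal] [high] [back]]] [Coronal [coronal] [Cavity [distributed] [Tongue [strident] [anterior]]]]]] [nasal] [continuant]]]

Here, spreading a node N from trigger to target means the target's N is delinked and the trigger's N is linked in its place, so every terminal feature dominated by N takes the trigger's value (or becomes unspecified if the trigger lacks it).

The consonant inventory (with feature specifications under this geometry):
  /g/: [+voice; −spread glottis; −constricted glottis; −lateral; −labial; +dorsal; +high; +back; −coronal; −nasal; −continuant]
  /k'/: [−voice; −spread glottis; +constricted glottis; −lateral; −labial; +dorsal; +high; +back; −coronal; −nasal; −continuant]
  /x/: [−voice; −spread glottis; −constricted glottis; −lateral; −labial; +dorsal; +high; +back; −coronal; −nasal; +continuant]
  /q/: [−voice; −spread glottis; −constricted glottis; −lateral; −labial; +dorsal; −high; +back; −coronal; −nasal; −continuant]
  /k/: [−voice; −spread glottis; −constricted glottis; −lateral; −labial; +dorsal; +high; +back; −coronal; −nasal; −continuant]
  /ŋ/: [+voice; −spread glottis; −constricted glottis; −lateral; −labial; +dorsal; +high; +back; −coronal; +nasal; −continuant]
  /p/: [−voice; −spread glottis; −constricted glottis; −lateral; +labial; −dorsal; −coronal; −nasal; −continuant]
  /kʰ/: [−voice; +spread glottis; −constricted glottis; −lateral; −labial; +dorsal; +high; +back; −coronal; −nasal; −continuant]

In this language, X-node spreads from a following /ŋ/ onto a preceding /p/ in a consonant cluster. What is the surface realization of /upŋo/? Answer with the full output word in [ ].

X-node immediately or transitively dominates [labial], [dorsal], [high], [back].
The target acquires /ŋ/'s values for everything under X-node — [−labial], [+dorsal], [+high], [+back] — while keeping its own [voice], [spread glottis], [constricted glottis], ….
Among the inventory, only /k/ has exactly this specification, giving the surface form [ukŋo].

[ukŋo]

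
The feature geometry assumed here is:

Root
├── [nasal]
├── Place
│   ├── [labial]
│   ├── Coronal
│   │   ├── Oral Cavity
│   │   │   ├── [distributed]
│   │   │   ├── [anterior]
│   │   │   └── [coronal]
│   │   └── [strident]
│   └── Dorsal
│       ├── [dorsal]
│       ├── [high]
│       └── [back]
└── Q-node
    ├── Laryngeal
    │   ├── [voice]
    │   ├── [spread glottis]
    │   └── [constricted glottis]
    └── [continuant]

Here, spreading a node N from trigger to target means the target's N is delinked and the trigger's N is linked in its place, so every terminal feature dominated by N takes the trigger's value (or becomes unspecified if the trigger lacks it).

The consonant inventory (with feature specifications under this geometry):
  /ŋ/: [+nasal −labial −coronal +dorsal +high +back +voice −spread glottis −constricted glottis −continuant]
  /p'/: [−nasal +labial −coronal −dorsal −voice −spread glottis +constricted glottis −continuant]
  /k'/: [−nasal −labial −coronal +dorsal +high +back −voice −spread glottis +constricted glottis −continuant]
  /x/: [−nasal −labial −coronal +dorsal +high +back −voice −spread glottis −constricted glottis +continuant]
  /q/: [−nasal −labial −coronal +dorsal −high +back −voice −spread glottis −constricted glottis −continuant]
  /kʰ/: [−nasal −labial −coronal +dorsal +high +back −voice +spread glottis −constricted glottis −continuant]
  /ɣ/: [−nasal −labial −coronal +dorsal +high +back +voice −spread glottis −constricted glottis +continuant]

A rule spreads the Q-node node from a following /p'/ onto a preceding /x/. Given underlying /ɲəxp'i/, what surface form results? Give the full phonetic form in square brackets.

[ɲək'p'i]

Terminals under Q-node in this geometry: [voice], [spread glottis], [constricted glottis], [continuant].
After delinking /x/'s Q-node and linking /p'/'s, the affected terminals become [−voice], [−spread glottis], [+constricted glottis], [−continuant]; [nasal], [labial], [coronal], … (outside Q-node) are retained from /x/.
Among the inventory, only /k'/ has exactly this specification, giving the surface form [ɲək'p'i].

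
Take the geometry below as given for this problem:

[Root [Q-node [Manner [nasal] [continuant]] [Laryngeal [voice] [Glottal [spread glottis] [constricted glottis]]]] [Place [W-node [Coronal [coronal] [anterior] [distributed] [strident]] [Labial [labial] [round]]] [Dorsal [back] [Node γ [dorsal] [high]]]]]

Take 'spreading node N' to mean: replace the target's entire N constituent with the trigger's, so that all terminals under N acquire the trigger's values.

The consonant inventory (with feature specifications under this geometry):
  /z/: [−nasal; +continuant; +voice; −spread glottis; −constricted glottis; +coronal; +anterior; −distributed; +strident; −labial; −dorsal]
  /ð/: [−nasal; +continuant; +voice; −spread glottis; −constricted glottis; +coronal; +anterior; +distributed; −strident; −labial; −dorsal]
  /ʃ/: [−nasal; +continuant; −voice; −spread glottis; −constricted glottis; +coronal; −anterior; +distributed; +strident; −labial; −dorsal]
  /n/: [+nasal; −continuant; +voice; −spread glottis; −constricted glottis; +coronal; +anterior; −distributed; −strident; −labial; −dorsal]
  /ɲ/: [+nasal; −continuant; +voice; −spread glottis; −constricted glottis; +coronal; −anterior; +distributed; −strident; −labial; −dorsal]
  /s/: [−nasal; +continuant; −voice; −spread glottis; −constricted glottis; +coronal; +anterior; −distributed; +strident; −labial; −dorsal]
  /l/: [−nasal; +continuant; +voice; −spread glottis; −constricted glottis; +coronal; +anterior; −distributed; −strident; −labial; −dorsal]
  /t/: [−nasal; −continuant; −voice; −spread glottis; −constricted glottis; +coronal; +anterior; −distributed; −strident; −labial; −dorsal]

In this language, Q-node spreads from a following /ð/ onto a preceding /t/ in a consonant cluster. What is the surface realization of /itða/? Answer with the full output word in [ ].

[ilða]

Q-node immediately or transitively dominates [nasal], [continuant], [voice], [spread glottis], [constricted glottis].
The target acquires /ð/'s values for everything under Q-node — [−nasal], [+continuant], [+voice], [−spread glottis], [−constricted glottis] — while keeping its own [coronal], [anterior], [distributed], ….
This feature bundle is that of [l], so /itða/ surfaces as [ilða].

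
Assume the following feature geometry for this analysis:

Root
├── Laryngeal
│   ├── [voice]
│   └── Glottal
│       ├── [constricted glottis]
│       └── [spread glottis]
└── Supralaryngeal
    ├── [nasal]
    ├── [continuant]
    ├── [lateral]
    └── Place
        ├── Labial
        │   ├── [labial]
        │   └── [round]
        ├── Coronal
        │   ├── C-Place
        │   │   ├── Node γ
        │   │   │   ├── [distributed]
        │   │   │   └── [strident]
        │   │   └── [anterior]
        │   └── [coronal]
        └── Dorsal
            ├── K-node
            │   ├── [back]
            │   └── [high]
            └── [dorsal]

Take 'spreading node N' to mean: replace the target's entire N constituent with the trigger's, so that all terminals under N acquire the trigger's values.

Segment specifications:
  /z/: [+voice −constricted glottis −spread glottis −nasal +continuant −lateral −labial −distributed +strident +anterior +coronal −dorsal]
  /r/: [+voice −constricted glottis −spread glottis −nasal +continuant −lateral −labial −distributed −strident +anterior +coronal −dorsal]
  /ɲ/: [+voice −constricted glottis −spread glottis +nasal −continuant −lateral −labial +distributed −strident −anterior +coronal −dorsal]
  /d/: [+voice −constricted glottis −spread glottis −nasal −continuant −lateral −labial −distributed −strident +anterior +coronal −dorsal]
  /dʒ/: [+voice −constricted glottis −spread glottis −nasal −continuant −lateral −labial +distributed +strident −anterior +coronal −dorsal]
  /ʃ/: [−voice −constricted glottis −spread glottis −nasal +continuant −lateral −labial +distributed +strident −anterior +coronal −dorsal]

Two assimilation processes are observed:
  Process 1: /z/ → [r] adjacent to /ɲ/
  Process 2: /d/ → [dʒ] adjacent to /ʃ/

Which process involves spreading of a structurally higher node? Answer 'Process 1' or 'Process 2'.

Process 2

Process 1: the feature that changes is [strident]; the minimal node is [strident] (depth 6).
Process 2 alters [anterior], [distributed], [strident]; the lowest common ancestor is C-Place (depth 4 from Root).
Depth 4 < depth 6; Process 2 involves the structurally higher constituent C-Place.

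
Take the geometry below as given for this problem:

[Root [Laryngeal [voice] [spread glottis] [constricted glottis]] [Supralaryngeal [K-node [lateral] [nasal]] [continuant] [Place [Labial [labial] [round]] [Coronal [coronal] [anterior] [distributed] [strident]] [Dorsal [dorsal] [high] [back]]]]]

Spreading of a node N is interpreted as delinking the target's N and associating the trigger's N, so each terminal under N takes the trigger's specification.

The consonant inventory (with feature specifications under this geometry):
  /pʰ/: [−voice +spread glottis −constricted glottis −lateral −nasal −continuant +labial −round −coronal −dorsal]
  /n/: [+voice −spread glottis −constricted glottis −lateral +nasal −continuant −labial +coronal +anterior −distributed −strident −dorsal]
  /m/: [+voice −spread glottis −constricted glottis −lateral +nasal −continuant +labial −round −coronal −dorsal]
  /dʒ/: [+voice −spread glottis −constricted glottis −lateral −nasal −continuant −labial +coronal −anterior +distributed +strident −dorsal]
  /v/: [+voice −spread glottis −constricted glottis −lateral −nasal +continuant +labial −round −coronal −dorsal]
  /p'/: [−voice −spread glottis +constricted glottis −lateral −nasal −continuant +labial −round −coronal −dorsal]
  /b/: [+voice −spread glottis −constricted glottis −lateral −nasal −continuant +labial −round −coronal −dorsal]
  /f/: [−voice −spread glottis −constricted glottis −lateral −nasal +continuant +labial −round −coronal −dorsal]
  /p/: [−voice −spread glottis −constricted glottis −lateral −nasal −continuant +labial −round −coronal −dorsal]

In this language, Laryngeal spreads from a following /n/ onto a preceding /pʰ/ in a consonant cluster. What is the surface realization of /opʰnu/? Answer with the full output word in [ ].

Laryngeal immediately or transitively dominates [voice], [spread glottis], [constricted glottis].
After delinking /pʰ/'s Laryngeal and linking /n/'s, the affected terminals become [+voice], [−spread glottis], [−constricted glottis]; [lateral], [nasal], [continuant], … (outside Laryngeal) are retained from /pʰ/.
The resulting bundle matches /b/ in the inventory; substituting it for /pʰ/ gives [obnu].

[obnu]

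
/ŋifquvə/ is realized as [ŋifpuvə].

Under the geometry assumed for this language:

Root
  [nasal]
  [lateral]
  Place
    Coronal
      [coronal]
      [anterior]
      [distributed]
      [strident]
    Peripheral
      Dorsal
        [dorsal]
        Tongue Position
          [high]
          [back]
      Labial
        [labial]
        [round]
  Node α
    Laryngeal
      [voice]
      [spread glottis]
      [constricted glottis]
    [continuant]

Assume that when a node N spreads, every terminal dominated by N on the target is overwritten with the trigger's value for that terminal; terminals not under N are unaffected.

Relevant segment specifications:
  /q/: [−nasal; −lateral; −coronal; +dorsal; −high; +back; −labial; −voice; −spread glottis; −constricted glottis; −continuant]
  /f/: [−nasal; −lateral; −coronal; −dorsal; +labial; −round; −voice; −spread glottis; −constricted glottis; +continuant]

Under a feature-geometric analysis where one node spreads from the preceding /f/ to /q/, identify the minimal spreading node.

Peripheral

Feature comparison: [labial], [round], [dorsal], [high], [back] differ between /q/ and [p]; the remaining terminals match.
In this geometry the lowest node dominating all of them is Peripheral: every daughter of Peripheral dominates only a proper subset, so no lower node suffices.
Spreading Peripheral from /f/ overwrites each of those terminals with /f/'s values, yielding exactly [p].
[continuant], a feature on which the two segments disagree outside Peripheral, is unchanged — nothing dominating it spread, and Peripheral is the minimal sufficient constituent.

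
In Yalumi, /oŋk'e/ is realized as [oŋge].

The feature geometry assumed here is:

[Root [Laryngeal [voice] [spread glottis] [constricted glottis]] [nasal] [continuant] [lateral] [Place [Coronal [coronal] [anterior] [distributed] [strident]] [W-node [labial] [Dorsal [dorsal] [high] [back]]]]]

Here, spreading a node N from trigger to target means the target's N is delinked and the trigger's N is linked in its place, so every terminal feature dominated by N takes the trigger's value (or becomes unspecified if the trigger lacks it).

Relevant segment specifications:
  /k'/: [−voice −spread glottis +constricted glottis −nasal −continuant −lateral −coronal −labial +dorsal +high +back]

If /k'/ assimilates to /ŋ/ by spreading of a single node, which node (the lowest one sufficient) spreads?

Laryngeal

/k'/ and [g] differ in [voice], [constricted glottis]; every other specified feature is identical.
In this geometry the lowest node dominating all of them is Laryngeal: every daughter of Laryngeal dominates only a proper subset, so no lower node suffices.
Spreading Laryngeal from /ŋ/ overwrites each of those terminals with /ŋ/'s values, yielding exactly [g].
Had Root spread, [nasal] would have taken /ŋ/'s value; it stays as in /k'/, confirming the spreading constituent is exactly Laryngeal.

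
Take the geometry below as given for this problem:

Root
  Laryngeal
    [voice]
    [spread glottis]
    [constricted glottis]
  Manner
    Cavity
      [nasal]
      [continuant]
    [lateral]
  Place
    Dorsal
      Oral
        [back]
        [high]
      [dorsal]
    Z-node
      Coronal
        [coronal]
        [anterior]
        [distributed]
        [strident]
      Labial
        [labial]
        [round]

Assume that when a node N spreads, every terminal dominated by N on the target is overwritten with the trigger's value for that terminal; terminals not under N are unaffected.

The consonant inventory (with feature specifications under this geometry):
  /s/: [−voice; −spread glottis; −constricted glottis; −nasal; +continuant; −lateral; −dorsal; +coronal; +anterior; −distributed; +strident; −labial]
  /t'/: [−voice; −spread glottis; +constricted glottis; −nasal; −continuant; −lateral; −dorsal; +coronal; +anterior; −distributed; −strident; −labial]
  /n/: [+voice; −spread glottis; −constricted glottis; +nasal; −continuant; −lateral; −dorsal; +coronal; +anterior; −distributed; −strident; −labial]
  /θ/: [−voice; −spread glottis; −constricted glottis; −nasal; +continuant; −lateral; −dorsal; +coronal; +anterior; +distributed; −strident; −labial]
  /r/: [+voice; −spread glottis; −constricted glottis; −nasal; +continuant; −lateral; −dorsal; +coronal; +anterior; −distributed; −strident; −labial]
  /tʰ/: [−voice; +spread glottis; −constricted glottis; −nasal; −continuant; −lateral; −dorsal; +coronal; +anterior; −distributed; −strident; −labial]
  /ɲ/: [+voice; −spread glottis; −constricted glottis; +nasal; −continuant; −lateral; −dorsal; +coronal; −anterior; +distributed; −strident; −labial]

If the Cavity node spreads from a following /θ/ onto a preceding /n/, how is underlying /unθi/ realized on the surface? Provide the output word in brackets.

[urθi]

Cavity immediately or transitively dominates [nasal], [continuant].
After delinking /n/'s Cavity and linking /θ/'s, the affected terminals become [−nasal], [+continuant]; [voice], [spread glottis], [constricted glottis], … (outside Cavity) are retained from /n/.
This feature bundle is that of [r], so /unθi/ surfaces as [urθi].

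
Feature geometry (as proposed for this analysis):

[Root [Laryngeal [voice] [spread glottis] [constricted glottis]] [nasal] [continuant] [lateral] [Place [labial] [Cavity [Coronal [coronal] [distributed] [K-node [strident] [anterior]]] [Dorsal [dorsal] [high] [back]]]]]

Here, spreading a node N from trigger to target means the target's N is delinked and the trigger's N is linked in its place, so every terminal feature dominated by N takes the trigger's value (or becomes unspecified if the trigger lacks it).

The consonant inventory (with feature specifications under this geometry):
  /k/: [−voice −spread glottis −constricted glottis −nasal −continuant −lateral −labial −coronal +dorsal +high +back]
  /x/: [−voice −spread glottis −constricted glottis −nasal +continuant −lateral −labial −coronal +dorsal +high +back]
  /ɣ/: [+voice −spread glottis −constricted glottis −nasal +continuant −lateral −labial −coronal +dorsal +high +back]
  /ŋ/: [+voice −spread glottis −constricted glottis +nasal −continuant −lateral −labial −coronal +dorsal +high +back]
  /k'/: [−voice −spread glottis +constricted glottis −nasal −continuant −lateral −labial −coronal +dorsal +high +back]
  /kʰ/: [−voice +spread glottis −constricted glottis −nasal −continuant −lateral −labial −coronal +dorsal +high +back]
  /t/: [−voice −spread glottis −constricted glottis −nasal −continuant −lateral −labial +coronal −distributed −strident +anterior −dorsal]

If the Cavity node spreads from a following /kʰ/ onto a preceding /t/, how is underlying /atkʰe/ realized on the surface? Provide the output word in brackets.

Terminals under Cavity in this geometry: [coronal], [distributed], [strident], [anterior], [dorsal], [high], [back].
The target acquires /kʰ/'s values for everything under Cavity — [−coronal], [+dorsal], [+high], [+back] — while keeping its own [voice], [spread glottis], [constricted glottis], ….
This feature bundle is that of [k], so /atkʰe/ surfaces as [akkʰe].

[akkʰe]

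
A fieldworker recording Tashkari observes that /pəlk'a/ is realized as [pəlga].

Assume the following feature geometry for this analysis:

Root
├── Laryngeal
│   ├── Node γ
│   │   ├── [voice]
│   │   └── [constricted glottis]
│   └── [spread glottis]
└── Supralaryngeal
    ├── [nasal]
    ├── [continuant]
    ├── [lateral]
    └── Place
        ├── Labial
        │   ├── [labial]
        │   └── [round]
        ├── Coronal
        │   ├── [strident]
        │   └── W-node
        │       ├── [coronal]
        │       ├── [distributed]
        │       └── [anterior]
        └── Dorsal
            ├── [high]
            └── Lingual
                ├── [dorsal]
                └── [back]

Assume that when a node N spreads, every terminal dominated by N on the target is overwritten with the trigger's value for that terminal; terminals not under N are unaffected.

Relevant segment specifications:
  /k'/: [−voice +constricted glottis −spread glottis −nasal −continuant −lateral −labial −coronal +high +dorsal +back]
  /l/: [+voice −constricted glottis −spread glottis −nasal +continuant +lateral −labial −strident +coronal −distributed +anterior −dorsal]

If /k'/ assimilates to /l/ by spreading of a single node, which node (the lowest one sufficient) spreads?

/k'/ and [g] differ in [voice], [constricted glottis]; every other specified feature is identical.
In this geometry the lowest node dominating all of them is Node γ: every daughter of Node γ dominates only a proper subset, so no lower node suffices.
If Node γ spreads, every terminal under it takes /l/'s value, producing [g] as observed.
Features on which the two segments disagree outside Node γ, such as [continuant], [coronal], are unchanged — nothing dominating them spread, and Node γ is the minimal sufficient constituent.

Node γ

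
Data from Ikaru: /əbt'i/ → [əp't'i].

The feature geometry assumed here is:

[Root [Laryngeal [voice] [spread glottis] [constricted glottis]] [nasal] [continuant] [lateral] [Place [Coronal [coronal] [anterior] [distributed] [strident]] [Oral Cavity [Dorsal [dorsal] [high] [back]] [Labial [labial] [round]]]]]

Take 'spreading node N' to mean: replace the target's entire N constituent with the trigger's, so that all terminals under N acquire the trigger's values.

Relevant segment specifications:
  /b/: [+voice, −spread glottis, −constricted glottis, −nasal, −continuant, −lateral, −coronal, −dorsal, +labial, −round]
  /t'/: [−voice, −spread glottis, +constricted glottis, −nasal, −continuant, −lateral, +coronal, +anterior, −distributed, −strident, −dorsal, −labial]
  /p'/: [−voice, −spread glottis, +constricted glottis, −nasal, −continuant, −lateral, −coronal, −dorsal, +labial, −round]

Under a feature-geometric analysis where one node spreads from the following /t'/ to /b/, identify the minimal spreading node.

Laryngeal

Feature comparison: [voice], [constricted glottis] differ between /b/ and [p']; the remaining terminals match.
In this geometry the lowest node dominating all of them is Laryngeal: every daughter of Laryngeal dominates only a proper subset, so no lower node suffices.
If Laryngeal spreads, every terminal under it takes /t'/'s value, producing [p'] as observed.
[coronal], [labial] — on which /t'/ differs from /b/ — are unchanged, so Root cannot have spread; the constituent is no larger than Laryngeal.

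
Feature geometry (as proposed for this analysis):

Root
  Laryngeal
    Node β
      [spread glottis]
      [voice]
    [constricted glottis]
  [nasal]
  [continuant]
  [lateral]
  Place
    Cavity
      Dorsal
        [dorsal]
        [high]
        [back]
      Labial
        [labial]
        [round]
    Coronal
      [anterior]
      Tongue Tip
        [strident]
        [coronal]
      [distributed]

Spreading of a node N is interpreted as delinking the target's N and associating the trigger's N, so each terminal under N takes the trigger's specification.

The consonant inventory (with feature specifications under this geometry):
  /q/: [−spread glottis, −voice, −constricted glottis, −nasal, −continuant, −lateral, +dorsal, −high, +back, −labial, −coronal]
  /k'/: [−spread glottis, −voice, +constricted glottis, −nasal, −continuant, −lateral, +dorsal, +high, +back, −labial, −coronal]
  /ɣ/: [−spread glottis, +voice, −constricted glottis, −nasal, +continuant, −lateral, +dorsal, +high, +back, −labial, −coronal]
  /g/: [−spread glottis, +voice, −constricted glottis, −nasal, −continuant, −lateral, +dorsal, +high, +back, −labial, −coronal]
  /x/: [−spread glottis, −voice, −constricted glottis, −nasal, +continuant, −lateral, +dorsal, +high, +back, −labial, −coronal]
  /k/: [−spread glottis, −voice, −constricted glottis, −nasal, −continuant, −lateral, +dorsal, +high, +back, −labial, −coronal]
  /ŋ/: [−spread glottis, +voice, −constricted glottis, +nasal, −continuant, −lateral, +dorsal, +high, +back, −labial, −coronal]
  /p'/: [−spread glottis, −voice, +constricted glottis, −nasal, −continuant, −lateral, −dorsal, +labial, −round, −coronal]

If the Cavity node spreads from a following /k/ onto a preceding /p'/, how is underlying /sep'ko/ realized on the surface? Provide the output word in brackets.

[sek'ko]

Terminals under Cavity in this geometry: [dorsal], [high], [back], [labial], [round].
The target acquires /k/'s values for everything under Cavity — [+dorsal], [+high], [+back], [−labial] — while keeping its own [spread glottis], [voice], [constricted glottis], ….
Among the inventory, only /k'/ has exactly this specification, giving the surface form [sek'ko].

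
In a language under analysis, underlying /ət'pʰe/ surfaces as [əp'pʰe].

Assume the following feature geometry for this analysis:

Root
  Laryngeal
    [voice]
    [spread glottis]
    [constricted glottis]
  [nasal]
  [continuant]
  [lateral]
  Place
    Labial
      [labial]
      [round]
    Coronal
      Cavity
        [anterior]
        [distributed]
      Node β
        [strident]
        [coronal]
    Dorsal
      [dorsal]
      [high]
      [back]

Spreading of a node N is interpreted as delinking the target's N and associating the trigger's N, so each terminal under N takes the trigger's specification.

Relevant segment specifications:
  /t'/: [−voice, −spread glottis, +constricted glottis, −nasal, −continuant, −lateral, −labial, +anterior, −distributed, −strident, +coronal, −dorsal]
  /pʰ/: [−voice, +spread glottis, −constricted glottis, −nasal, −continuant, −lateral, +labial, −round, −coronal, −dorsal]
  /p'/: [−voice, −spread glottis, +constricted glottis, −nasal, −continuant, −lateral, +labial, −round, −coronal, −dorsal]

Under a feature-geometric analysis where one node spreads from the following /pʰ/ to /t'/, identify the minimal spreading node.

The alternation /t'/ → [p'] changes [labial], [round], [coronal], [anterior], [distributed], [strident] and nothing else.
These terminals are all dominated by Place, and no proper subconstituent of Place covers them all; Place is their lowest common ancestor.
Delinking /t'/'s Place and associating /pʰ/'s Place gives precisely the feature bundle of [p'].
Since [spread glottis], [constricted glottis] are preserved even though /pʰ/ disagrees there, no node above Place spread.

Place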